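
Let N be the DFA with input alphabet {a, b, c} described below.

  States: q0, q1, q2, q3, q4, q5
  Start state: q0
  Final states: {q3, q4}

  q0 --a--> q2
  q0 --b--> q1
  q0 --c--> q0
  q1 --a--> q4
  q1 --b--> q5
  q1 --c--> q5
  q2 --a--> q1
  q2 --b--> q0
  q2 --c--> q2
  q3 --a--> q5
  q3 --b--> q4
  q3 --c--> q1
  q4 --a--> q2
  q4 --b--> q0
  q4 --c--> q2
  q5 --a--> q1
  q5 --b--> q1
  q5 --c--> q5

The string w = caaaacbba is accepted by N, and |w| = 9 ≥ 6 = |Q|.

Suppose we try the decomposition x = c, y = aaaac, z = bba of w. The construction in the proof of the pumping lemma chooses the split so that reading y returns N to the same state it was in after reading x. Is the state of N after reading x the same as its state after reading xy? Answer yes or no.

no

State sequence: q0 -c-> q0 -a-> q2 -a-> q1 -a-> q4 -a-> q2 -c-> q2

After x (step 1): q0. After xy (step 6): q2.
They differ (q0 ≠ q2), so y is not a cycle from the state after x; this split is not the one the pumping-lemma construction produces, and pumping y need not keep the string in L(N).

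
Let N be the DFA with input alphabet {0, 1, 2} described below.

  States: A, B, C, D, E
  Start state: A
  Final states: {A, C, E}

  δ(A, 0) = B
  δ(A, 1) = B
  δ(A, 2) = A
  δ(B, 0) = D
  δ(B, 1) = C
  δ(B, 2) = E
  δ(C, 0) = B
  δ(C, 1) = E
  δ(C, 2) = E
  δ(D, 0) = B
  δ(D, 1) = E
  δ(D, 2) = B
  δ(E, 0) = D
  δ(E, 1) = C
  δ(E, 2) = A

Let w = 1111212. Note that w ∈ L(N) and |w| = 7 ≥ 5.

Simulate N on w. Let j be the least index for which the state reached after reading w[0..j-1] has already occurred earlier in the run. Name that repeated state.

C

Run of N on w = 1 1 1 1 2 1 2:
  step 0: A  (start)
  step 1: B  (read 1: A→B)
  step 2: C  (read 1: B→C)
  step 3: E  (read 1: C→E)
  step 4: C  (read 1: E→C)   ← first repeat (C seen earlier)
  step 5: E  (read 2: C→E)
  step 6: C  (read 1: E→C)
  step 7: E  (read 2: C→E)

The earliest repeat is at step j = 4: N is in C, which it already visited at step i = 2.
The DFA has 5 states, so the proof of the pumping lemma guarantees a repeated state among the first 5+1 visited; the segment between the two visits is the pumpable y.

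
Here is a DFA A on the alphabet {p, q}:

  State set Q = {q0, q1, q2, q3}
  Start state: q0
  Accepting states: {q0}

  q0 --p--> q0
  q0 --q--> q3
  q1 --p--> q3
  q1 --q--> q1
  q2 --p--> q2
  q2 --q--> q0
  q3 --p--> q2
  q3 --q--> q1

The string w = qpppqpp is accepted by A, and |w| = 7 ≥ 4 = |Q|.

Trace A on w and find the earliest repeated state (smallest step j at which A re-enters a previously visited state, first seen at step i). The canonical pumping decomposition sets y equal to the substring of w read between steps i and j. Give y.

State sequence: q0 -q-> q3 -p-> q2 -p-> q2 -p-> q2 -q-> q0 -p-> q0 -p-> q0
First repeat at step 3: q2 was already visited.

So i = 2, j = 3, giving x = w[0:2] = qp, y = w[2:3] = p, z = w[3:7] = pqpp.
Check: |xy| = 3 ≤ 4 and |y| = 1 ≥ 1. Reading y takes A from q2 back to q2, so every xyⁱz is accepted.
With |Q| = 4, pigeonhole forces a state repeat no later than step 4; the substring read between the first and second visits to that state can be pumped.

p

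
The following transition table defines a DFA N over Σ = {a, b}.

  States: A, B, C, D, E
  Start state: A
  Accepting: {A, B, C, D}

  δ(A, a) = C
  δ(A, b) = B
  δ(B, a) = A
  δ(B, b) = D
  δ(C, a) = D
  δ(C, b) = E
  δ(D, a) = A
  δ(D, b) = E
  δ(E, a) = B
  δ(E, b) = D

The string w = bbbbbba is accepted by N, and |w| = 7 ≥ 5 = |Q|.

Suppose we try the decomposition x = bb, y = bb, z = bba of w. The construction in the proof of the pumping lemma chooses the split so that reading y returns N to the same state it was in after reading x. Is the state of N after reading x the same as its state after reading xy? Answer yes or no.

Run of N on the first 4 characters of w = b b b b:
  step 0: A  (start)
  step 1: B  (read b: A→B)
  step 2: D  (read b: B→D)
  step 3: E  (read b: D→E)
  step 4: D  (read b: E→D)

After x (step 2): D. After xy (step 4): D.
They match, so y = bb drives N around a cycle from D back to itself; pumping y any number of times keeps N in D before reading z, and xyⁱz ∈ L(N) for every i ≥ 0.

yes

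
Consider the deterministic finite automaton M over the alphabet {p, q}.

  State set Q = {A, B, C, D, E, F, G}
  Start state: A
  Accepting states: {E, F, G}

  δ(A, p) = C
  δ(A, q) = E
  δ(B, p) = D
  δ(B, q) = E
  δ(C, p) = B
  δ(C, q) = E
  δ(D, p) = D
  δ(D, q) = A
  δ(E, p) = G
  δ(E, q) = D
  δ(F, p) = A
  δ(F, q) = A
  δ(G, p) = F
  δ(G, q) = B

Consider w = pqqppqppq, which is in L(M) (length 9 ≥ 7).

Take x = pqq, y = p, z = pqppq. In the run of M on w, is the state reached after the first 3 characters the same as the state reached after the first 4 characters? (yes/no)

State sequence: A -p-> C -q-> E -q-> D -p-> D

After x (step 3): D. After xy (step 4): D.
They match, so y = p drives M around a cycle from D back to itself; pumping y any number of times keeps M in D before reading z, and xyⁱz ∈ L(M) for every i ≥ 0.

yes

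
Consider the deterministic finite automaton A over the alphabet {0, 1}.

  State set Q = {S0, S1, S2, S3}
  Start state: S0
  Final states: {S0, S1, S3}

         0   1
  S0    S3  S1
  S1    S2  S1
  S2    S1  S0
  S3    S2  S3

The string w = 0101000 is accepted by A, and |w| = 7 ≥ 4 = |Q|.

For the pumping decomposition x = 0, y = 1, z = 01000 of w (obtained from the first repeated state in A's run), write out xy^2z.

01101000

xy^2z = 0·1·1·01000 = 01101000.
Reading y = 1 takes A from S3 back to S3, so after x·y·y the machine is still in S3, and z then leads to the accepting state S1. Hence 01101000 ∈ L(A).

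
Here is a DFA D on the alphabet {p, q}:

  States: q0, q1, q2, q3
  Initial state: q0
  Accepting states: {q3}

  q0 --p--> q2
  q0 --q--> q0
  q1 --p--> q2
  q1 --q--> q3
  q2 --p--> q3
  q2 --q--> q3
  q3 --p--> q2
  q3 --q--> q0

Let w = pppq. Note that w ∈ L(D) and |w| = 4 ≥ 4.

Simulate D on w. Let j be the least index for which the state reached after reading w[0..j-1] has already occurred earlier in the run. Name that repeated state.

q2

Run of D on w = p p p q:
  step 0: q0  (start)
  step 1: q2  (read p: q0→q2)
  step 2: q3  (read p: q2→q3)
  step 3: q2  (read p: q3→q2)   ← first repeat (q2 seen earlier)
  step 4: q3  (read q: q2→q3)

The earliest repeat is at step j = 3: D is in q2, which it already visited at step i = 1.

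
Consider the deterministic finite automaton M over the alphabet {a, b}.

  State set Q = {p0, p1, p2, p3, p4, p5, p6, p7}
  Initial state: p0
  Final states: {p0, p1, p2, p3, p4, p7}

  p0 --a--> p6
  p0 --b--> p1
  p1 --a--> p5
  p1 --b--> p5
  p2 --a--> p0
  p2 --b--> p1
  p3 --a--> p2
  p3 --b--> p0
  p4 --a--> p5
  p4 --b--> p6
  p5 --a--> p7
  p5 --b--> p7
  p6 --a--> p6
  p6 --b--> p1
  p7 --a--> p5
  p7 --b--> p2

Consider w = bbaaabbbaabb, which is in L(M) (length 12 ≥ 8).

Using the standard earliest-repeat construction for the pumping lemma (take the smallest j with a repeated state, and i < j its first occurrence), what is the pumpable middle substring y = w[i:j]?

aa

State sequence: p0 -b-> p1 -b-> p5 -a-> p7 -a-> p5 -a-> p7 -b-> p2 -b-> p1 -b-> p5 -a-> p7 -a-> p5 -b-> p7 -b-> p2
First repeat at step 4: p5 was already visited.

So i = 2, j = 4, giving x = w[0:2] = bb, y = w[2:4] = aa, z = w[4:12] = abbbaabb.
Check: |xy| = 4 ≤ 8 and |y| = 2 ≥ 1. Reading y takes M from p5 back to p5, so every xyⁱz is accepted.
With |Q| = 8, pigeonhole forces a state repeat no later than step 8; the substring read between the first and second visits to that state can be pumped.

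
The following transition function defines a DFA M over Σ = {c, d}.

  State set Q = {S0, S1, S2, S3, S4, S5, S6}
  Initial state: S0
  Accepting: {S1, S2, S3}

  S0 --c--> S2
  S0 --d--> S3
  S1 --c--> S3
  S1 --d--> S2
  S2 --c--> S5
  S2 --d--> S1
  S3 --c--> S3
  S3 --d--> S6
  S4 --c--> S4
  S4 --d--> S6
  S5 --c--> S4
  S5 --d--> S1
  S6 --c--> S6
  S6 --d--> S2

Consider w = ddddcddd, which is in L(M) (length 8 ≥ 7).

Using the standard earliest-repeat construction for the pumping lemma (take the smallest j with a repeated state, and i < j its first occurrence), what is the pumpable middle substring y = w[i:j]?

State sequence: S0 -d-> S3 -d-> S6 -d-> S2 -d-> S1 -c-> S3 -d-> S6 -d-> S2 -d-> S1
First repeat at step 5: S3 was already visited.

So i = 1, j = 5, giving x = w[0:1] = d, y = w[1:5] = dddc, z = w[5:8] = ddd.
Check: |xy| = 5 ≤ 7 and |y| = 4 ≥ 1. Reading y takes M from S3 back to S3, so every xyⁱz is accepted.
The DFA has 7 states, so the proof of the pumping lemma guarantees a repeated state among the first 7+1 visited; the segment between the two visits is the pumpable y.

dddc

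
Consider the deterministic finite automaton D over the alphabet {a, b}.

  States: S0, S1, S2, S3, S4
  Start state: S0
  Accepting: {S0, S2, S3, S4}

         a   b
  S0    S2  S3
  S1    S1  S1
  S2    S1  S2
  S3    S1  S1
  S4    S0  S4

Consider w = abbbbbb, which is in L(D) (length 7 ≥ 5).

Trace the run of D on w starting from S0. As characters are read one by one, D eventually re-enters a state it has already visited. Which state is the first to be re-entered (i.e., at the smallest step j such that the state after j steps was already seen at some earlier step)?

S2

Run of D on w = a b b b b b b:
  step 0: S0  (start)
  step 1: S2  (read a: S0→S2)
  step 2: S2  (read b: S2→S2)   ← first repeat (S2 seen earlier)
  step 3: S2  (read b: S2→S2)
  step 4: S2  (read b: S2→S2)
  step 5: S2  (read b: S2→S2)
  step 6: S2  (read b: S2→S2)
  step 7: S2  (read b: S2→S2)

The earliest repeat is at step j = 2: D is in S2, which it already visited at step i = 1.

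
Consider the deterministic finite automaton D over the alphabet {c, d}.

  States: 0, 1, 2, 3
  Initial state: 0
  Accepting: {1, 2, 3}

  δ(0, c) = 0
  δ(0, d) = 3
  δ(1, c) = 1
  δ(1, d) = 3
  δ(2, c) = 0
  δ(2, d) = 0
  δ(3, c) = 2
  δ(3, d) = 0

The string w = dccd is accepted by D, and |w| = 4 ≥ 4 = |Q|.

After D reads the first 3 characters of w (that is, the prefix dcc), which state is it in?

State sequence: 0 -d-> 3 -c-> 2 -c-> 0

After reading 3 characters, D is in state 0.
(This kind of state-tracing is the core of the pumping-lemma construction: with 4 states, pigeonhole forces a repeat within the first 4 steps.)

0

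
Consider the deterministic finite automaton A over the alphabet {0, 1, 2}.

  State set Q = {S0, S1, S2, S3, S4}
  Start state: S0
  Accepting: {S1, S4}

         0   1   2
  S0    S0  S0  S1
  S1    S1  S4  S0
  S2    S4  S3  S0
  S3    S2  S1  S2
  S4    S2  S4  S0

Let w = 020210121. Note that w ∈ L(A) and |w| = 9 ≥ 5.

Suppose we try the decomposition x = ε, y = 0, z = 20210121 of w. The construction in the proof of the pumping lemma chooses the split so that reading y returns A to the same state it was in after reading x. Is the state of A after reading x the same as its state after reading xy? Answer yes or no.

yes

State sequence: S0 -0-> S0

After x (step 0): S0. After xy (step 1): S0.
They match, so y = 0 drives A around a cycle from S0 back to itself; pumping y any number of times keeps A in S0 before reading z, and xyⁱz ∈ L(A) for every i ≥ 0.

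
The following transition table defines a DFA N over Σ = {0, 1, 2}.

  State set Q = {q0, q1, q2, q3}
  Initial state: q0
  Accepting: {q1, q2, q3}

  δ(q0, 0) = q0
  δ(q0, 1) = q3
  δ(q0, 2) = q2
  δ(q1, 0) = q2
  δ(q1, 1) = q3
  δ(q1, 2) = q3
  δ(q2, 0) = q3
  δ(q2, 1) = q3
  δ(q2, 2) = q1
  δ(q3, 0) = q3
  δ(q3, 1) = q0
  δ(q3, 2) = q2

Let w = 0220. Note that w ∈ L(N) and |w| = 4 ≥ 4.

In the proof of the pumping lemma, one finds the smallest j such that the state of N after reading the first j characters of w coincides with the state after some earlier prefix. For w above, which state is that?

State sequence: q0 -0-> q0 -2-> q2 -2-> q1 -0-> q2
First repeat at step 1: q0 was already visited.

The earliest repeat is at step j = 1: N is in q0, which it already visited at step i = 0.
Pumping length from the standard proof: p = 4 (the number of states). The repeated state found above gives |xy| = j ≤ 4 and |y| = j − i ≥ 1.

q0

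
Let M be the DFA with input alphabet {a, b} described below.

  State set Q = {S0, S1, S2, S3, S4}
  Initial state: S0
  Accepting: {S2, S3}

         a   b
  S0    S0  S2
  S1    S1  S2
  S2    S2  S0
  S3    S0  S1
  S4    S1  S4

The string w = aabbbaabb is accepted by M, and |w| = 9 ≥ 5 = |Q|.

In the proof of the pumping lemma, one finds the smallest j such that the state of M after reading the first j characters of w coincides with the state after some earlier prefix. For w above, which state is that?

Run of M on w = a a b b b a a b b:
  step 0: S0  (start)
  step 1: S0  (read a: S0→S0)   ← first repeat (S0 seen earlier)
  step 2: S0  (read a: S0→S0)
  step 3: S2  (read b: S0→S2)
  step 4: S0  (read b: S2→S0)
  step 5: S2  (read b: S0→S2)
  step 6: S2  (read a: S2→S2)
  step 7: S2  (read a: S2→S2)
  step 8: S0  (read b: S2→S0)
  step 9: S2  (read b: S0→S2)

The earliest repeat is at step j = 1: M is in S0, which it already visited at step i = 0.
Since M has 5 states, any run of length ≥ 5 visits 5+1 states, so by pigeonhole some state repeats within the first 5 steps — that repeat gives the pumpable loop.

S0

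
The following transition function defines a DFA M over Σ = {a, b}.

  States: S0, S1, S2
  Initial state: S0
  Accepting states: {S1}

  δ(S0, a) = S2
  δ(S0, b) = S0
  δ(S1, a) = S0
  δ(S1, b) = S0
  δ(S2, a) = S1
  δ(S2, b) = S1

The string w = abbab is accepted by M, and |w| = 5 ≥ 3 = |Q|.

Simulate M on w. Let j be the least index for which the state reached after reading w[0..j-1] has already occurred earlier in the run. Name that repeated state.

S0

State sequence: S0 -a-> S2 -b-> S1 -b-> S0 -a-> S2 -b-> S1
First repeat at step 3: S0 was already visited.

The earliest repeat is at step j = 3: M is in S0, which it already visited at step i = 0.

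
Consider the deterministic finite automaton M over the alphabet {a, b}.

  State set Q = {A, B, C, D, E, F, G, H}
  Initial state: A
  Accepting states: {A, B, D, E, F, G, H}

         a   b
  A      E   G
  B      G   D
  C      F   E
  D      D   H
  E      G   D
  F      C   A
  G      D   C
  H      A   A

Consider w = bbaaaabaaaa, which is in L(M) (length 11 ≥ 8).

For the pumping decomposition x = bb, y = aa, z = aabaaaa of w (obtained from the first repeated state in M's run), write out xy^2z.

bbaaaaaabaaaa

xy^2z = bb·aa·aa·aabaaaa = bbaaaaaabaaaa.
Reading y = aa takes M from C back to C, so after x·y·y the machine is still in C, and z then leads to the accepting state D. Hence bbaaaaaabaaaa ∈ L(M).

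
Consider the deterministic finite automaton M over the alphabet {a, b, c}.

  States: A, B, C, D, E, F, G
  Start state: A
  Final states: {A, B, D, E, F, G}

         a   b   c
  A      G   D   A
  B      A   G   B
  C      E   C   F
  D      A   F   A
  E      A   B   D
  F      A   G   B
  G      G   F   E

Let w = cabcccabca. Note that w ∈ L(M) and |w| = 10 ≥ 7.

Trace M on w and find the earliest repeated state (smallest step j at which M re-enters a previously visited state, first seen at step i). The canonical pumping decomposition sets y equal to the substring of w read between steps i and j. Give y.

c

State sequence: A -c-> A -a-> G -b-> F -c-> B -c-> B -c-> B -a-> A -b-> D -c-> A -a-> G
First repeat at step 1: A was already visited.

So i = 0, j = 1, giving x = w[0:0] = ε, y = w[0:1] = c, z = w[1:10] = abcccabca.
Check: |xy| = 1 ≤ 7 and |y| = 1 ≥ 1. Reading y takes M from A back to A, so every xyⁱz is accepted.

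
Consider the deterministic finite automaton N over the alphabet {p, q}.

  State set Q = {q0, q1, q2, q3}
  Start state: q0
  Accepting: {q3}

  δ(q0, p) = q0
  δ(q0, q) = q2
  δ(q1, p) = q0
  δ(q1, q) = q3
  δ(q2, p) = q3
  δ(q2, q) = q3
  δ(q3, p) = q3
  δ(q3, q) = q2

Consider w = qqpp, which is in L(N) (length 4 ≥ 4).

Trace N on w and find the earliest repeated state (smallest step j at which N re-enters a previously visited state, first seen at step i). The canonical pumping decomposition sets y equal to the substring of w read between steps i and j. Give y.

Run of N on w = q q p p:
  step 0: q0  (start)
  step 1: q2  (read q: q0→q2)
  step 2: q3  (read q: q2→q3)
  step 3: q3  (read p: q3→q3)   ← first repeat (q3 seen earlier)
  step 4: q3  (read p: q3→q3)

So i = 2, j = 3, giving x = w[0:2] = qq, y = w[2:3] = p, z = w[3:4] = p.
Check: |xy| = 3 ≤ 4 and |y| = 1 ≥ 1. Reading y takes N from q3 back to q3, so every xyⁱz is accepted.

p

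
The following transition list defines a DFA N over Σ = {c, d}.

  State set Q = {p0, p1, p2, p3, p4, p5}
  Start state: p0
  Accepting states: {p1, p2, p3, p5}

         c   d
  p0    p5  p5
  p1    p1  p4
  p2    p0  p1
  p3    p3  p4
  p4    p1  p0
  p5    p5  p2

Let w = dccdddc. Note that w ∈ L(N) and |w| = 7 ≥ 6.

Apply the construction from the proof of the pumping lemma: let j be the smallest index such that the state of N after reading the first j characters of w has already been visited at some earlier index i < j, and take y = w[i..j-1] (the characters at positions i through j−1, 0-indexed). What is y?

c

Run of N on w = d c c d d d c:
  step 0: p0  (start)
  step 1: p5  (read d: p0→p5)
  step 2: p5  (read c: p5→p5)   ← first repeat (p5 seen earlier)
  step 3: p5  (read c: p5→p5)
  step 4: p2  (read d: p5→p2)
  step 5: p1  (read d: p2→p1)
  step 6: p4  (read d: p1→p4)
  step 7: p1  (read c: p4→p1)

So i = 1, j = 2, giving x = w[0:1] = d, y = w[1:2] = c, z = w[2:7] = cdddc.
Check: |xy| = 2 ≤ 6 and |y| = 1 ≥ 1. Reading y takes N from p5 back to p5, so every xyⁱz is accepted.
With |Q| = 6, pigeonhole forces a state repeat no later than step 6; the substring read between the first and second visits to that state can be pumped.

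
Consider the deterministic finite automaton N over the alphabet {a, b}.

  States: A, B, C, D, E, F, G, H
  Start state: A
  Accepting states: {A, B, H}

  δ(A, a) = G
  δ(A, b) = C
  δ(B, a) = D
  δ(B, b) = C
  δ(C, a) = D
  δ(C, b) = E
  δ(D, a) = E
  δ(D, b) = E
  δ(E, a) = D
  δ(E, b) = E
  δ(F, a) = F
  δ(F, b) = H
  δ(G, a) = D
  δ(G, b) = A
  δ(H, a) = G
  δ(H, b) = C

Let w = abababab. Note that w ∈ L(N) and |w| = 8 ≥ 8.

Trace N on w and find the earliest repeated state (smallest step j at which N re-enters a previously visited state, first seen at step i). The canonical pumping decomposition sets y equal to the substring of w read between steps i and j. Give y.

State sequence: A -a-> G -b-> A -a-> G -b-> A -a-> G -b-> A -a-> G -b-> A
First repeat at step 2: A was already visited.

So i = 0, j = 2, giving x = w[0:0] = ε, y = w[0:2] = ab, z = w[2:8] = ababab.
Check: |xy| = 2 ≤ 8 and |y| = 2 ≥ 1. Reading y takes N from A back to A, so every xyⁱz is accepted.
Pumping length from the standard proof: p = 8 (the number of states). The repeated state found above gives |xy| = j ≤ 8 and |y| = j − i ≥ 1.

ab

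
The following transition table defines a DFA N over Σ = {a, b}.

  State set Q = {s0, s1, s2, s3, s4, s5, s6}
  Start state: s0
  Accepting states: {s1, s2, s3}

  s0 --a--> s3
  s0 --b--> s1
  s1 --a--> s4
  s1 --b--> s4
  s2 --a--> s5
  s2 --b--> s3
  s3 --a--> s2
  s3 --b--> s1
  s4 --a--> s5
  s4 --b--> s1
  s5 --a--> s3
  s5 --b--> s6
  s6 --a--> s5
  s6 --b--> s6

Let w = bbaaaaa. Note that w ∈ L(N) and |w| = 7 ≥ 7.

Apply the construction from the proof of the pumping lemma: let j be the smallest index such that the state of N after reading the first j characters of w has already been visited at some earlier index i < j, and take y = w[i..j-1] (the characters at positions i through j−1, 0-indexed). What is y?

Run of N on w = b b a a a a a:
  step 0: s0  (start)
  step 1: s1  (read b: s0→s1)
  step 2: s4  (read b: s1→s4)
  step 3: s5  (read a: s4→s5)
  step 4: s3  (read a: s5→s3)
  step 5: s2  (read a: s3→s2)
  step 6: s5  (read a: s2→s5)   ← first repeat (s5 seen earlier)
  step 7: s3  (read a: s5→s3)

So i = 3, j = 6, giving x = w[0:3] = bba, y = w[3:6] = aaa, z = w[6:7] = a.
Check: |xy| = 6 ≤ 7 and |y| = 3 ≥ 1. Reading y takes N from s5 back to s5, so every xyⁱz is accepted.
Since N has 7 states, any run of length ≥ 7 visits 7+1 states, so by pigeonhole some state repeats within the first 7 steps — that repeat gives the pumpable loop.

aaa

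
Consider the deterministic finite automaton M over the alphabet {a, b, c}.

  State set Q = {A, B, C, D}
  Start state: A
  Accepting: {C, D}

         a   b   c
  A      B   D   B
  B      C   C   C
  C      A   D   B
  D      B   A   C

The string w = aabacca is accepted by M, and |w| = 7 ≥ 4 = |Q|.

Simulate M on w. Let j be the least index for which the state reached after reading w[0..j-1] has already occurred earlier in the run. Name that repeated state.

B

Run of M on w = a a b a c c a:
  step 0: A  (start)
  step 1: B  (read a: A→B)
  step 2: C  (read a: B→C)
  step 3: D  (read b: C→D)
  step 4: B  (read a: D→B)   ← first repeat (B seen earlier)
  step 5: C  (read c: B→C)
  step 6: B  (read c: C→B)
  step 7: C  (read a: B→C)

The earliest repeat is at step j = 4: M is in B, which it already visited at step i = 1.
With |Q| = 4, pigeonhole forces a state repeat no later than step 4; the substring read between the first and second visits to that state can be pumped.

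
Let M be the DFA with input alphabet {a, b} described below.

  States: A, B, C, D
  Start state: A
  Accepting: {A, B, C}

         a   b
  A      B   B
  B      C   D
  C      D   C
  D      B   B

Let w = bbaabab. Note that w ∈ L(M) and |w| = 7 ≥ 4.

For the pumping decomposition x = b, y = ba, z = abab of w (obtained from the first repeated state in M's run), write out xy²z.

bbabaabab

xy^2z = b·ba·ba·abab = bbabaabab.
Reading y = ba takes M from B back to B, so after x·y·y the machine is still in B, and z then leads to the accepting state B. Hence bbabaabab ∈ L(M).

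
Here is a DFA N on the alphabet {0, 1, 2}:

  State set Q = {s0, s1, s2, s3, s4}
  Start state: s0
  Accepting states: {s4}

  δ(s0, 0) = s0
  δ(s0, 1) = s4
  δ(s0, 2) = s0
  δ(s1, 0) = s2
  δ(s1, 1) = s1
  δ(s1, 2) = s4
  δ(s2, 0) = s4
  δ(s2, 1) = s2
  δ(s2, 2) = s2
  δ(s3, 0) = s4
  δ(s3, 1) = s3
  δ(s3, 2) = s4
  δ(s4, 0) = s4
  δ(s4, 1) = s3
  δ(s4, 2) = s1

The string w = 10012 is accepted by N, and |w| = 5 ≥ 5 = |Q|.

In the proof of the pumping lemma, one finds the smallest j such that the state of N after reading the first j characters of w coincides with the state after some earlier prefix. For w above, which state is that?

s4

Run of N on w = 1 0 0 1 2:
  step 0: s0  (start)
  step 1: s4  (read 1: s0→s4)
  step 2: s4  (read 0: s4→s4)   ← first repeat (s4 seen earlier)
  step 3: s4  (read 0: s4→s4)
  step 4: s3  (read 1: s4→s3)
  step 5: s4  (read 2: s3→s4)

The earliest repeat is at step j = 2: N is in s4, which it already visited at step i = 1.
Pumping length from the standard proof: p = 5 (the number of states). The repeated state found above gives |xy| = j ≤ 5 and |y| = j − i ≥ 1.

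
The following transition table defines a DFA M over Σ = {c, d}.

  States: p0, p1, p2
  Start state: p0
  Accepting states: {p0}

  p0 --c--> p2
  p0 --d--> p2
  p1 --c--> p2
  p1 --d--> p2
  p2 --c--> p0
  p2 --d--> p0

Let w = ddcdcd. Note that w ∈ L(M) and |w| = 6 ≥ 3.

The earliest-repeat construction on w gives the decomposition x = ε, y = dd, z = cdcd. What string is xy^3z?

ddddddcdcd

xy^3z = ε·dd·dd·dd·cdcd = ddddddcdcd.
Reading y = dd takes M from p0 back to p0, so after x·y·y·y the machine is still in p0, and z then leads to the accepting state p0. Hence ddddddcdcd ∈ L(M).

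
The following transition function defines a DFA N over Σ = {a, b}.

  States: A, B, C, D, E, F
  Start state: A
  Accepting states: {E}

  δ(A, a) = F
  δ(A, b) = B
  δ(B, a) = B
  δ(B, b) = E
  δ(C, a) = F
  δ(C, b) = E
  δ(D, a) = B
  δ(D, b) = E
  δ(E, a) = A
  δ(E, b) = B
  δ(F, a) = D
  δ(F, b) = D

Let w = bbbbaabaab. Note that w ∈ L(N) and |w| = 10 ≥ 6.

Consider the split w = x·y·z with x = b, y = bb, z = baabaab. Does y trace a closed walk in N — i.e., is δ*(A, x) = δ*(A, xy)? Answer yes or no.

yes

Run of N on the first 3 characters of w = b b b:
  step 0: A  (start)
  step 1: B  (read b: A→B)
  step 2: E  (read b: B→E)
  step 3: B  (read b: E→B)

After x (step 1): B. After xy (step 3): B.
They match, so y = bb drives N around a cycle from B back to itself; pumping y any number of times keeps N in B before reading z, and xyⁱz ∈ L(N) for every i ≥ 0.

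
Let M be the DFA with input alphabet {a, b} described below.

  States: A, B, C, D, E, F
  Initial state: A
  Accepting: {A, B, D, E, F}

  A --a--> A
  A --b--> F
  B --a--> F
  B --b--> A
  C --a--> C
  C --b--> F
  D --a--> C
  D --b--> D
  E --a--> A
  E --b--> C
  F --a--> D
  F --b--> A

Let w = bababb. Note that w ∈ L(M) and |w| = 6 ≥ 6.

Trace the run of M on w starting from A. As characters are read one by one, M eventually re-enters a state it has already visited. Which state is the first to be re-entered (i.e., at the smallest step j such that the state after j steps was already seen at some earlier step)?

D

State sequence: A -b-> F -a-> D -b-> D -a-> C -b-> F -b-> A
First repeat at step 3: D was already visited.

The earliest repeat is at step j = 3: M is in D, which it already visited at step i = 2.
The DFA has 6 states, so the proof of the pumping lemma guarantees a repeated state among the first 6+1 visited; the segment between the two visits is the pumpable y.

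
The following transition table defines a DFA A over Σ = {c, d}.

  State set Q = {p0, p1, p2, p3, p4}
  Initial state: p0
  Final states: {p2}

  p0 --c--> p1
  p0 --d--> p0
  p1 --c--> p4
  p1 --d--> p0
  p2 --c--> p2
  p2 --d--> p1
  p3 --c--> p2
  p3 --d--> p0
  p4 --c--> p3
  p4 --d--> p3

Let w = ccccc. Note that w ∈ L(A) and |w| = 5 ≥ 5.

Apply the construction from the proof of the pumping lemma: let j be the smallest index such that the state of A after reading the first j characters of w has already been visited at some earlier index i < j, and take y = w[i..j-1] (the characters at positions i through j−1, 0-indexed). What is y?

Run of A on w = c c c c c:
  step 0: p0  (start)
  step 1: p1  (read c: p0→p1)
  step 2: p4  (read c: p1→p4)
  step 3: p3  (read c: p4→p3)
  step 4: p2  (read c: p3→p2)
  step 5: p2  (read c: p2→p2)   ← first repeat (p2 seen earlier)

So i = 4, j = 5, giving x = w[0:4] = cccc, y = w[4:5] = c, z = w[5:5] = ε.
Check: |xy| = 5 ≤ 5 and |y| = 1 ≥ 1. Reading y takes A from p2 back to p2, so every xyⁱz is accepted.
With |Q| = 5, pigeonhole forces a state repeat no later than step 5; the substring read between the first and second visits to that state can be pumped.

c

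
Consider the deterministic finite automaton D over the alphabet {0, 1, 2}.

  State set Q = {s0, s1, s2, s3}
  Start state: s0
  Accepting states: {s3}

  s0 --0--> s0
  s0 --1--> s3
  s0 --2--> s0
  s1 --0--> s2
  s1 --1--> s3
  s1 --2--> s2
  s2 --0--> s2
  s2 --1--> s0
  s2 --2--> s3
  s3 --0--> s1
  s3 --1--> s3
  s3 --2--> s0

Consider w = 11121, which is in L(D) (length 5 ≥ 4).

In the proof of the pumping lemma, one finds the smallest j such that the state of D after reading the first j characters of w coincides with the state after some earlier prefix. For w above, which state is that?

s3

State sequence: s0 -1-> s3 -1-> s3 -1-> s3 -2-> s0 -1-> s3
First repeat at step 2: s3 was already visited.

The earliest repeat is at step j = 2: D is in s3, which it already visited at step i = 1.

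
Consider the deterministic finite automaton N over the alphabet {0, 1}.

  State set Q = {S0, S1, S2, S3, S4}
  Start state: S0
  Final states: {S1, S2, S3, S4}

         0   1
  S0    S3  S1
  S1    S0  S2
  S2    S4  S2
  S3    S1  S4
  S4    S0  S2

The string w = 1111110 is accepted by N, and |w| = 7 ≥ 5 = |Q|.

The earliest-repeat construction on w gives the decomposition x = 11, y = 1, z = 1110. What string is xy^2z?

11111110

xy^2z = 11·1·1·1110 = 11111110.
Reading y = 1 takes N from S2 back to S2, so after x·y·y the machine is still in S2, and z then leads to the accepting state S4. Hence 11111110 ∈ L(N).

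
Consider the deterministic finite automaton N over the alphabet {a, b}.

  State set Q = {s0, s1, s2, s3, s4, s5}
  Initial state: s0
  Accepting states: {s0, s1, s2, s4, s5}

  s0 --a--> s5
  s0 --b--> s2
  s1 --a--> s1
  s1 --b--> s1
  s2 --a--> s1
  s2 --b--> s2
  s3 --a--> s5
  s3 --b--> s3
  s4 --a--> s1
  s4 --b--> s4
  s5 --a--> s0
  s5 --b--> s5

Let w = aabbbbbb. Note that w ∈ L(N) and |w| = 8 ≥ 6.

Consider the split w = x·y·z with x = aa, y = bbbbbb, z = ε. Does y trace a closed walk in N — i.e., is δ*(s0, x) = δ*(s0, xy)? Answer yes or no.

State sequence: s0 -a-> s5 -a-> s0 -b-> s2 -b-> s2 -b-> s2 -b-> s2 -b-> s2 -b-> s2

After x (step 2): s0. After xy (step 8): s2.
They differ (s0 ≠ s2), so y is not a cycle from the state after x; this split is not the one the pumping-lemma construction produces, and pumping y need not keep the string in L(N).

no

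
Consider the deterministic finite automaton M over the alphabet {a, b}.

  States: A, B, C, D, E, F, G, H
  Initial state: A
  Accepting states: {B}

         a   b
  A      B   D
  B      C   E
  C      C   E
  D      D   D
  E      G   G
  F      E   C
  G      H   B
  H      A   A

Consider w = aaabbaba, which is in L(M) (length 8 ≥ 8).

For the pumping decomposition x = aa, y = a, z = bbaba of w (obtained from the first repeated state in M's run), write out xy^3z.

aaaaabbaba

xy^3z = aa·a·a·a·bbaba = aaaaabbaba.
Reading y = a takes M from C back to C, so after x·y·y·y the machine is still in C, and z then leads to the accepting state B. Hence aaaaabbaba ∈ L(M).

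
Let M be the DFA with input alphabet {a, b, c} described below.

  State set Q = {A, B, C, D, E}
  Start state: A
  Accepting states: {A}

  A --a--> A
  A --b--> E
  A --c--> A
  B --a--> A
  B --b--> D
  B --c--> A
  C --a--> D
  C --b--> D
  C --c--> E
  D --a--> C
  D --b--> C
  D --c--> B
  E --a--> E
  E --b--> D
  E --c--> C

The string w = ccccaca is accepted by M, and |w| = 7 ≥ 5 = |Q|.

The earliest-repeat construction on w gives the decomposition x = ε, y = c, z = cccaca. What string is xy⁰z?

xy⁰z = xz = ε·cccaca = cccaca.
Reading y = c takes M from A back to A, so after x the machine is still in A, and z then leads to the accepting state A. Hence cccaca ∈ L(M).

cccaca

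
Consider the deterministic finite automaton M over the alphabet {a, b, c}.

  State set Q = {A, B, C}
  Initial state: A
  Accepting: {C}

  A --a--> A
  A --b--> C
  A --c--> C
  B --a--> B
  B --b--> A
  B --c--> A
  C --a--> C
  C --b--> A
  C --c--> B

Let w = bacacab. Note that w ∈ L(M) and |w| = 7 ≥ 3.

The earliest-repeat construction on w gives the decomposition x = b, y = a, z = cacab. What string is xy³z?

baaacacab

xy^3z = b·a·a·a·cacab = baaacacab.
Reading y = a takes M from C back to C, so after x·y·y·y the machine is still in C, and z then leads to the accepting state C. Hence baaacacab ∈ L(M).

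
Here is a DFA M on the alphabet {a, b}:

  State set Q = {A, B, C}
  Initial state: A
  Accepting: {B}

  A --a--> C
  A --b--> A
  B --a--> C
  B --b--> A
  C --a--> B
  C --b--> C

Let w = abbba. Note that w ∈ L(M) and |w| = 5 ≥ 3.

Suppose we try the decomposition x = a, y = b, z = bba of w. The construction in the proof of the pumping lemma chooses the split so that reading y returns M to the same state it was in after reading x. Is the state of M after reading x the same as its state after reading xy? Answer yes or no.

yes

State sequence: A -a-> C -b-> C

After x (step 1): C. After xy (step 2): C.
They match, so y = b drives M around a cycle from C back to itself; pumping y any number of times keeps M in C before reading z, and xyⁱz ∈ L(M) for every i ≥ 0.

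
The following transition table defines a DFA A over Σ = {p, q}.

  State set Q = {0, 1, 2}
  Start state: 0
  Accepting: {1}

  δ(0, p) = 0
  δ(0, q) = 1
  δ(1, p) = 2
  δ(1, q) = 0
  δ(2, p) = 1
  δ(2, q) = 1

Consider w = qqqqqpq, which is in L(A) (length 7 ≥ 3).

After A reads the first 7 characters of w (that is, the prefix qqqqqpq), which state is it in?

1

State sequence: 0 -q-> 1 -q-> 0 -q-> 1 -q-> 0 -q-> 1 -p-> 2 -q-> 1

After reading 7 characters, A is in state 1.
(This kind of state-tracing is the core of the pumping-lemma construction: with 3 states, pigeonhole forces a repeat within the first 3 steps.)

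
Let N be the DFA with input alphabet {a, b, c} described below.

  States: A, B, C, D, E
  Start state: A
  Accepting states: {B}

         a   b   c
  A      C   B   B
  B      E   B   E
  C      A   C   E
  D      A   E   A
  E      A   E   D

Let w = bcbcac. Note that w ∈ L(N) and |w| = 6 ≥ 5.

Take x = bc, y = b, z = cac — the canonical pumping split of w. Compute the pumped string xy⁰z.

xy⁰z = xz = bc·cac = bccac.
Reading y = b takes N from E back to E, so after x the machine is still in E, and z then leads to the accepting state B. Hence bccac ∈ L(N).

bccac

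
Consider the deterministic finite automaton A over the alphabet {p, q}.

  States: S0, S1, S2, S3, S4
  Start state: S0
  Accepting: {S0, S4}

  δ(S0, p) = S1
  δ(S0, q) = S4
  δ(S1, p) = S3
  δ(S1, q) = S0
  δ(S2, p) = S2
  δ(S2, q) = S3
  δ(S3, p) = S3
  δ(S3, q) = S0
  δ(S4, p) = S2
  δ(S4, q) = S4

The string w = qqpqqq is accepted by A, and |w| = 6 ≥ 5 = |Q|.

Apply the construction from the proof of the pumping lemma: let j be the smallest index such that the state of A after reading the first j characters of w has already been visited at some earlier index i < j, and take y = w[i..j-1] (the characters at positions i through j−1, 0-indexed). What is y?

q

State sequence: S0 -q-> S4 -q-> S4 -p-> S2 -q-> S3 -q-> S0 -q-> S4
First repeat at step 2: S4 was already visited.

So i = 1, j = 2, giving x = w[0:1] = q, y = w[1:2] = q, z = w[2:6] = pqqq.
Check: |xy| = 2 ≤ 5 and |y| = 1 ≥ 1. Reading y takes A from S4 back to S4, so every xyⁱz is accepted.
With |Q| = 5, pigeonhole forces a state repeat no later than step 5; the substring read between the first and second visits to that state can be pumped.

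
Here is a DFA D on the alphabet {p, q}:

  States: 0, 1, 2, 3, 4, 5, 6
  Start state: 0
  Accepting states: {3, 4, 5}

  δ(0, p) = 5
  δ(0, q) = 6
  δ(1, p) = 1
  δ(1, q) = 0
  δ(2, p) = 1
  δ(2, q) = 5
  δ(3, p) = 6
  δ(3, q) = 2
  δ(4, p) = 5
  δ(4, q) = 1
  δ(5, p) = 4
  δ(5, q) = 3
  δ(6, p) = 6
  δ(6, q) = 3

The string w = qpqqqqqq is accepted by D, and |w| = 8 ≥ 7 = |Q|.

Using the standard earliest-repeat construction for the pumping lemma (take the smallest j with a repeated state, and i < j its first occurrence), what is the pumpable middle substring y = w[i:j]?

p

State sequence: 0 -q-> 6 -p-> 6 -q-> 3 -q-> 2 -q-> 5 -q-> 3 -q-> 2 -q-> 5
First repeat at step 2: 6 was already visited.

So i = 1, j = 2, giving x = w[0:1] = q, y = w[1:2] = p, z = w[2:8] = qqqqqq.
Check: |xy| = 2 ≤ 7 and |y| = 1 ≥ 1. Reading y takes D from 6 back to 6, so every xyⁱz is accepted.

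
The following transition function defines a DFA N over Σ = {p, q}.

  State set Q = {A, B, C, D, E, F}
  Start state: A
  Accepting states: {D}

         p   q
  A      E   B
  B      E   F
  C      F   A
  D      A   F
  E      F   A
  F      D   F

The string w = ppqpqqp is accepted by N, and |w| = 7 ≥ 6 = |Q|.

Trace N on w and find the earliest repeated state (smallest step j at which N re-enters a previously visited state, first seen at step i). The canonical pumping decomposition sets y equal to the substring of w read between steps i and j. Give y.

State sequence: A -p-> E -p-> F -q-> F -p-> D -q-> F -q-> F -p-> D
First repeat at step 3: F was already visited.

So i = 2, j = 3, giving x = w[0:2] = pp, y = w[2:3] = q, z = w[3:7] = pqqp.
Check: |xy| = 3 ≤ 6 and |y| = 1 ≥ 1. Reading y takes N from F back to F, so every xyⁱz is accepted.

q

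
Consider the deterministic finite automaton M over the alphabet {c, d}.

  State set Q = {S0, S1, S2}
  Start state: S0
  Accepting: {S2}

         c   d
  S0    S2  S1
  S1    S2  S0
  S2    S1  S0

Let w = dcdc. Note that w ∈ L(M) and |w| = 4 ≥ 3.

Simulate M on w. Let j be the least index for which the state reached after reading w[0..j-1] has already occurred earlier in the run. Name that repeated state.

S0

Run of M on w = d c d c:
  step 0: S0  (start)
  step 1: S1  (read d: S0→S1)
  step 2: S2  (read c: S1→S2)
  step 3: S0  (read d: S2→S0)   ← first repeat (S0 seen earlier)
  step 4: S2  (read c: S0→S2)

The earliest repeat is at step j = 3: M is in S0, which it already visited at step i = 0.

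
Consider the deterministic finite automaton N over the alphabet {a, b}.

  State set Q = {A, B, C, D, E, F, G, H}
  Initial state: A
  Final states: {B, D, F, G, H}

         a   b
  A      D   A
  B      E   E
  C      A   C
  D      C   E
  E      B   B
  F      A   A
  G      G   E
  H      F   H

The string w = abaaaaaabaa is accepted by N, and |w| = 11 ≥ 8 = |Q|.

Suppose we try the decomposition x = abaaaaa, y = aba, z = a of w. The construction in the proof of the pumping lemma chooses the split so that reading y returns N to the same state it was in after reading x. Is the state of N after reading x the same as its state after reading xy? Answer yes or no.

Run of N on the first 10 characters of w = a b a a a a a a b a:
  step 0: A  (start)
  step 1: D  (read a: A→D)
  step 2: E  (read b: D→E)
  step 3: B  (read a: E→B)
  step 4: E  (read a: B→E)
  step 5: B  (read a: E→B)
  step 6: E  (read a: B→E)
  step 7: B  (read a: E→B)
  step 8: E  (read a: B→E)
  step 9: B  (read b: E→B)
  step 10: E  (read a: B→E)

After x (step 7): B. After xy (step 10): E.
They differ (B ≠ E), so y is not a cycle from the state after x; this split is not the one the pumping-lemma construction produces, and pumping y need not keep the string in L(N).

no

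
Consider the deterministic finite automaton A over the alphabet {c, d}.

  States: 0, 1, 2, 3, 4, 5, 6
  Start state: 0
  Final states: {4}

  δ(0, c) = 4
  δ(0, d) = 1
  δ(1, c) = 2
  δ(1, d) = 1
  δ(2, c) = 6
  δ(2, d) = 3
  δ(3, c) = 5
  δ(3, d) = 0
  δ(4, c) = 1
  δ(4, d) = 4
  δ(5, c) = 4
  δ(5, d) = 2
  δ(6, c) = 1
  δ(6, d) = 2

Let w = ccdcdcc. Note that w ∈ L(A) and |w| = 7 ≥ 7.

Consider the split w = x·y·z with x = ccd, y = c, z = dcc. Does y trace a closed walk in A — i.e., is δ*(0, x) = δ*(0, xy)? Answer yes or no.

State sequence: 0 -c-> 4 -c-> 1 -d-> 1 -c-> 2

After x (step 3): 1. After xy (step 4): 2.
They differ (1 ≠ 2), so y is not a cycle from the state after x; this split is not the one the pumping-lemma construction produces, and pumping y need not keep the string in L(A).

no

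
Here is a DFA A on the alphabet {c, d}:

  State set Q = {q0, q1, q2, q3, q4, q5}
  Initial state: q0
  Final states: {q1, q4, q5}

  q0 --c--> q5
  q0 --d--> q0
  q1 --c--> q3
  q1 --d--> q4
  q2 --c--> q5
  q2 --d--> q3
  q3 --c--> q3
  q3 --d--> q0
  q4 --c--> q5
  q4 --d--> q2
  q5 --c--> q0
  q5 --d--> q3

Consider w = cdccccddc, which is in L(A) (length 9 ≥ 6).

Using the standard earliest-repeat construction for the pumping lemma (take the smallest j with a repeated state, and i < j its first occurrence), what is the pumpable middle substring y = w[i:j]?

State sequence: q0 -c-> q5 -d-> q3 -c-> q3 -c-> q3 -c-> q3 -c-> q3 -d-> q0 -d-> q0 -c-> q5
First repeat at step 3: q3 was already visited.

So i = 2, j = 3, giving x = w[0:2] = cd, y = w[2:3] = c, z = w[3:9] = cccddc.
Check: |xy| = 3 ≤ 6 and |y| = 1 ≥ 1. Reading y takes A from q3 back to q3, so every xyⁱz is accepted.
Since A has 6 states, any run of length ≥ 6 visits 6+1 states, so by pigeonhole some state repeats within the first 6 steps — that repeat gives the pumpable loop.

c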